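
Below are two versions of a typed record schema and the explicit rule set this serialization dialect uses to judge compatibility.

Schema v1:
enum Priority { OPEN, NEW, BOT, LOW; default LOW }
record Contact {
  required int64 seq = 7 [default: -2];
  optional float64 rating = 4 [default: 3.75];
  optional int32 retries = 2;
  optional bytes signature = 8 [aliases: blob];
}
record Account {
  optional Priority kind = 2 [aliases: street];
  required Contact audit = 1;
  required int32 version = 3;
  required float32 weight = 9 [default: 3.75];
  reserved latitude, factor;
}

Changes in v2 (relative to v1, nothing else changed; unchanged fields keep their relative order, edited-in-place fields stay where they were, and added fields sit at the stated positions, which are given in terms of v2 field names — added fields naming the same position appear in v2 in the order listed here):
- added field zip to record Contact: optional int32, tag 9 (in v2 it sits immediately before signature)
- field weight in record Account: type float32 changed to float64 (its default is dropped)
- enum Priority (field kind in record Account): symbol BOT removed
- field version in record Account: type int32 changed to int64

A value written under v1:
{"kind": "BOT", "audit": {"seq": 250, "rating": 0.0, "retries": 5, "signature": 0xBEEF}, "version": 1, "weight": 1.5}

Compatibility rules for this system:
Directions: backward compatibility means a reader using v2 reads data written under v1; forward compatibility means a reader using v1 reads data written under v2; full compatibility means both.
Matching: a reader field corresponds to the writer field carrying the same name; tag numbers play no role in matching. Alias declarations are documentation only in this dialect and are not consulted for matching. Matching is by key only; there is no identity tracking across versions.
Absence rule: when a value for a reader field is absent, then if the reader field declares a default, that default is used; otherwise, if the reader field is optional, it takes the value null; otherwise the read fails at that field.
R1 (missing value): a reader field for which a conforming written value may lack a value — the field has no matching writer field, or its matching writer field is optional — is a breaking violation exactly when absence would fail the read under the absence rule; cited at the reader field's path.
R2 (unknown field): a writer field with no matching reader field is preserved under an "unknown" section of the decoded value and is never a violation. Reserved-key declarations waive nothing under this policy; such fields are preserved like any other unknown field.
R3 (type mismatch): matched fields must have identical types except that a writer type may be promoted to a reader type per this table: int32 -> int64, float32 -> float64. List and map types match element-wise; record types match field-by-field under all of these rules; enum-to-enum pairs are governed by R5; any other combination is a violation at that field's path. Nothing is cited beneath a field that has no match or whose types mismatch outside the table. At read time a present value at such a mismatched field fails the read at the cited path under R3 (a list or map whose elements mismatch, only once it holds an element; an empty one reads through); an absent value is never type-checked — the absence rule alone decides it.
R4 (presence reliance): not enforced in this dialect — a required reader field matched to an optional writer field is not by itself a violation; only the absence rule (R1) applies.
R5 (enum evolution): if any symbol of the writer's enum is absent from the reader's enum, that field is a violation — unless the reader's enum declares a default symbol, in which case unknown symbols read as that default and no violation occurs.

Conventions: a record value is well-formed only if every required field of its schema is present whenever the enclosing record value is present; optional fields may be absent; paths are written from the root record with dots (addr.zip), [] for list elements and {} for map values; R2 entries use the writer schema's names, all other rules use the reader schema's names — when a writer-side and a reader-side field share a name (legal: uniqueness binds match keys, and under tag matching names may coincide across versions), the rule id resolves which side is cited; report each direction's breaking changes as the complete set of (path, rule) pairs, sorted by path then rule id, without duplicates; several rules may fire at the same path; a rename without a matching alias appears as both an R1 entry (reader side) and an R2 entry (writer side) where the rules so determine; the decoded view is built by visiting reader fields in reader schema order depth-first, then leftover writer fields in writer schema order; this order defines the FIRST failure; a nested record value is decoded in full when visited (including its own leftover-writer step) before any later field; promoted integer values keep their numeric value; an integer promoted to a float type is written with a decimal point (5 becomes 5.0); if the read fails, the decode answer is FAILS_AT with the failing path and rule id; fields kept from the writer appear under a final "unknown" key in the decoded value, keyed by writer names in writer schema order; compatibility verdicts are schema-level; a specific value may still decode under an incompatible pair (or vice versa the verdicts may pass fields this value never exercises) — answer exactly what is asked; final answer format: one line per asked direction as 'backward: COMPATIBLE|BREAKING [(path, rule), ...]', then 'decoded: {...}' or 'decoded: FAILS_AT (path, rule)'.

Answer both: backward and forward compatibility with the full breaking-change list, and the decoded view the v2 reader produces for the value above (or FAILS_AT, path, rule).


backward: COMPATIBLE []; forward: BREAKING [(version, R3), (weight, R3)]; decoded: {"kind": "LOW", "audit": {"seq": 250, "rating": 0.0, "retries": 5, "zip": null, "signature": 0xBEEF}, "version": 1, "weight": 1.5}

arrows below run writer -> reader for Account
backward for Account (reader v2, writer v1):
  kind: Priority -> Priority, writer optional; from kind
  audit: Contact -> Contact, writer required; from audit
  version: int32 -> int64, writer required; from version
  weight: float32 -> float64, writer required; from weight
  audit.seq: int64 -> int64, writer required; from audit.seq
  audit.rating: float64 -> float64, writer optional; from audit.rating
  audit.retries: int32 -> int32, writer optional; from audit.retries
  audit.zip has no writer counterpart
  audit.signature: bytes -> bytes, writer optional; from audit.signature
  => no violations; backward on Account: COMPATIBLE
forward for Account (reader v1, writer v2):
  kind: Priority -> Priority, writer optional; from kind
  audit: Contact -> Contact, writer required; from audit
  version: int64 -> int32, writer required; from version
  weight: float64 -> float32, writer required; from weight
  audit.seq: int64 -> int64, writer required; from audit.seq
  audit.rating: float64 -> float64, writer optional; from audit.rating
  audit.retries: int32 -> int32, writer optional; from audit.retries
  audit.signature: bytes -> bytes, writer optional; from audit.signature
  leftover writer field: audit.zip
  R3 fires at version
  R3 fires at weight
  => forward verdict for Account: BREAKING, 2 violation(s)
decoding the Account value with the v2 reader:
  kind := "LOW" (symbol BOT -> reader default)
  audit.seq := 250
  audit.rating := 0.0
  audit.retries := 5
  audit.zip := null (absent, optional -> null)
  audit.signature := 0xBEEF
  version := 1 (int32 -> int64)
  weight := 1.5 (float32 -> float64)
  => decoded: {"kind": "LOW", "audit": {"seq": 250, "rating": 0.0, "retries": 5, "zip": null, "signature": 0xBEEF}, "version": 1, "weight": 1.5}


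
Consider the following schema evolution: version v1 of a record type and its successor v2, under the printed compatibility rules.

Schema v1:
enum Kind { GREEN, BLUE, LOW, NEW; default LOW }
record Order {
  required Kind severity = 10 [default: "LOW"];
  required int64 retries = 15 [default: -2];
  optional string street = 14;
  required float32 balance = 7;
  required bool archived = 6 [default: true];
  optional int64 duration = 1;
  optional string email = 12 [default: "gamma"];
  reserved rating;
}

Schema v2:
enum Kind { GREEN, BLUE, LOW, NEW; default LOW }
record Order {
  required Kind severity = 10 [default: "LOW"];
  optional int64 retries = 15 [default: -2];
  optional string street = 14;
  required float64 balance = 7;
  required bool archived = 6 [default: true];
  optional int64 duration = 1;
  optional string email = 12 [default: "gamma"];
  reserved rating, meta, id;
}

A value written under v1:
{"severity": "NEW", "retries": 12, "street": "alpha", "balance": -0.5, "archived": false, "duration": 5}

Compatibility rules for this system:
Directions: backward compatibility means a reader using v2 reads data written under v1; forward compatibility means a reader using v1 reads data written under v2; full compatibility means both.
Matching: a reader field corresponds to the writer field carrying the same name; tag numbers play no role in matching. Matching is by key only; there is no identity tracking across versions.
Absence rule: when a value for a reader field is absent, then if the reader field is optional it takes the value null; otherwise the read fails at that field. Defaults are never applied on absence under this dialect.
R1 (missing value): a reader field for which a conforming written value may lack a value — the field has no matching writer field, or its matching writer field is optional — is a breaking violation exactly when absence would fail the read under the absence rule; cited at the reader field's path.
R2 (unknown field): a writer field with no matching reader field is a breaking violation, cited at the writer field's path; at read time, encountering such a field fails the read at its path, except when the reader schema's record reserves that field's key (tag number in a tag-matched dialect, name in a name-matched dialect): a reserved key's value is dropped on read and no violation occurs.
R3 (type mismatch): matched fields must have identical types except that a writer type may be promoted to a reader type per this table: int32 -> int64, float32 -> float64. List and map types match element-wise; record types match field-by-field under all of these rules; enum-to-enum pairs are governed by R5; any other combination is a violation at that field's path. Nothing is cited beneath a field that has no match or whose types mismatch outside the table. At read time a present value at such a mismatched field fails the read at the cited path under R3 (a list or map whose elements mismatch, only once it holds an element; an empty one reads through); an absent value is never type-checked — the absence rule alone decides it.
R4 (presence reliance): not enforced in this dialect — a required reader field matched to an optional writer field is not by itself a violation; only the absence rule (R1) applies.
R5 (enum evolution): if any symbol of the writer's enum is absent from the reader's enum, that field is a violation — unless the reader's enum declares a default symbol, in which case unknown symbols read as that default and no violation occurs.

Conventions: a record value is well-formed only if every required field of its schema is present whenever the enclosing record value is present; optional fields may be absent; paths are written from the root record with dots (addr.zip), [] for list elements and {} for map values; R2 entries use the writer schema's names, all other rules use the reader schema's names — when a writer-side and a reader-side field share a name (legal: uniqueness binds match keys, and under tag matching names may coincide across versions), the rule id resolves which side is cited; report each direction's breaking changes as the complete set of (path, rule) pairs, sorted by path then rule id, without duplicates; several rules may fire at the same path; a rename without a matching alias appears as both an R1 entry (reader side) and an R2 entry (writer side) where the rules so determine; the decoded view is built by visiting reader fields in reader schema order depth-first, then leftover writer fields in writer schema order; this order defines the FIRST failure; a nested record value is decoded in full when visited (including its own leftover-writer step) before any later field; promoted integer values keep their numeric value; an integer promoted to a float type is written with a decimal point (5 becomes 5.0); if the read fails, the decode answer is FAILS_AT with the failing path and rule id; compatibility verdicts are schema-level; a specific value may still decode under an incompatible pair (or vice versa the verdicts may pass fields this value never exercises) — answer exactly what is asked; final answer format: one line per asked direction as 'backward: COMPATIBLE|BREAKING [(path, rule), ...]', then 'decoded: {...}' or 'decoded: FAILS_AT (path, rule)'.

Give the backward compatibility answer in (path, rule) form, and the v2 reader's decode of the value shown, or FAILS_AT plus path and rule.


each type pair in Order: writer, then reader
backward analysis of Order with v2 as reader and v1 as writer:
  severity: paired with writer severity (Kind -> Kind; writer required)
  retries: paired with writer retries (int64 -> int64; writer required)
  street: paired with writer street (string -> string; writer optional)
  balance: paired with writer balance (float32 -> float64; writer required)
  archived: paired with writer archived (bool -> bool; writer required)
  duration: paired with writer duration (int64 -> int64; writer optional)
  email: paired with writer email (string -> string; writer optional)
  => backward verdict for Order: COMPATIBLE, no violations
decode walk for Order under reader schema v2:
  severity := "NEW"
  retries := 12
  street := "alpha"
  balance := -0.5 (float32 -> float64)
  archived := false
  duration := 5
  email := null (not supplied -> null)
  => decoded: {"severity": "NEW", "retries": 12, "street": "alpha", "balance": -0.5, "archived": false, "duration": 5, "email": null}
diffs on Order not affecting the asked answer:
  field retries in record Order: required changed to optional -> its effect on Order is confined to the forward direction, not asked
  field balance in record Order: type float32 changed to float64 -> its effect on Order is confined to the forward direction, not asked

backward: COMPATIBLE []; decoded: {"severity": "NEW", "retries": 12, "street": "alpha", "balance": -0.5, "archived": false, "duration": 5, "email": null}


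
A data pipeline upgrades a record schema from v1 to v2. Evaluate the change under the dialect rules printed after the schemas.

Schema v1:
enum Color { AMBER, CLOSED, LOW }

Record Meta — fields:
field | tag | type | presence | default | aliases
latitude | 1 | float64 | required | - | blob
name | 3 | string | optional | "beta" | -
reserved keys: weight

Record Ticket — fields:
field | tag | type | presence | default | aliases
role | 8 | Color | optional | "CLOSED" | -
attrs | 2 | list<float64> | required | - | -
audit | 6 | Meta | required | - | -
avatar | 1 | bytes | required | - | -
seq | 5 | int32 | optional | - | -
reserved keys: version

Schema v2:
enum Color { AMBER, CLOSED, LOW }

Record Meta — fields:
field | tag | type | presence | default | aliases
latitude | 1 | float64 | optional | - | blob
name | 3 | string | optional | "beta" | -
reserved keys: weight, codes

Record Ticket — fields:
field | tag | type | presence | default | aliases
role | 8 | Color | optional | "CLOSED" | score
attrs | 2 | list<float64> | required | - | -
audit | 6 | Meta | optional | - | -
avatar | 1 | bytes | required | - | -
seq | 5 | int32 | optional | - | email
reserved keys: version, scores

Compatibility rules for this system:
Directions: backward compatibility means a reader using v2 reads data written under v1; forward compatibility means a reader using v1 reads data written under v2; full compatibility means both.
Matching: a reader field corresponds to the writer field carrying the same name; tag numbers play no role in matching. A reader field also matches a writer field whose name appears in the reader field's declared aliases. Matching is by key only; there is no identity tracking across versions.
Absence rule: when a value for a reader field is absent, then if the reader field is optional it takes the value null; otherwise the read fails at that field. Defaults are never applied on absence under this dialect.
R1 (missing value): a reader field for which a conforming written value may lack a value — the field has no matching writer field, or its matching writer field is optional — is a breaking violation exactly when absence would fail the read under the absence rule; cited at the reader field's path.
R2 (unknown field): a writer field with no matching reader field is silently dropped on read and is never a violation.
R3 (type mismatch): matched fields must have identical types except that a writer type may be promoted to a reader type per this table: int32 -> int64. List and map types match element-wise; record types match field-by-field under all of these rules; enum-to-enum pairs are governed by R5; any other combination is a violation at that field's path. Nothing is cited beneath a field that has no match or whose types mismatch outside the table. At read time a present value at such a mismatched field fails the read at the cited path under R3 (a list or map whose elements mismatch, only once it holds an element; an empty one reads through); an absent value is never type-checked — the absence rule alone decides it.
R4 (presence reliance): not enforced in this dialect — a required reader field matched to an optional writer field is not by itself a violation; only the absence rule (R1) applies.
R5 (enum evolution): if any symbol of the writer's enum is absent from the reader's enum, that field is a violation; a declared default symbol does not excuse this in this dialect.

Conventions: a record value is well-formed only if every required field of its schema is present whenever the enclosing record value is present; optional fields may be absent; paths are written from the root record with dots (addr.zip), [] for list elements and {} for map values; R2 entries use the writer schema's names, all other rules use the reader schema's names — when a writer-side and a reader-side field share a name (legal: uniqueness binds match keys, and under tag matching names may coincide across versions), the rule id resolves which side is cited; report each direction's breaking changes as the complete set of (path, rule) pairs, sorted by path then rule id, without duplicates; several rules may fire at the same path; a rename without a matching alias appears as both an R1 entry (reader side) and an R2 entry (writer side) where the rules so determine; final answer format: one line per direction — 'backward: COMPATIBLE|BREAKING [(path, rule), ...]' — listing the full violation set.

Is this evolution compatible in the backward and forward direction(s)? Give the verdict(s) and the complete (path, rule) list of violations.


in Ticket below, arrows point writer -> reader
backward for Ticket (reader v2, writer v1):
  writer optional, Color -> Color: reader role maps from writer role
  writer required, list<float64> -> list<float64>: reader attrs maps from writer attrs
  writer required, Meta -> Meta: reader audit maps from writer audit
  writer required, bytes -> bytes: reader avatar maps from writer avatar
  writer optional, int32 -> int32: reader seq maps from writer seq
  writer required, float64 -> float64: reader audit.latitude maps from writer audit.latitude
  writer optional, string -> string: reader audit.name maps from writer audit.name
  => no violations; backward on Ticket: COMPATIBLE
forward for Ticket (reader v1, writer v2):
  writer optional, Color -> Color: reader role maps from writer role
  writer required, list<float64> -> list<float64>: reader attrs maps from writer attrs
  writer optional, Meta -> Meta: reader audit maps from writer audit
  writer required, bytes -> bytes: reader avatar maps from writer avatar
  writer optional, int32 -> int32: reader seq maps from writer seq
  writer optional, float64 -> float64: reader audit.latitude maps from writer audit.latitude
  writer optional, string -> string: reader audit.name maps from writer audit.name
  violation R1 at audit
  violation R1 at audit.latitude
  forward on Ticket therefore BREAKING (2)

backward: COMPATIBLE []; forward: BREAKING [(audit, R1), (audit.latitude, R1)]


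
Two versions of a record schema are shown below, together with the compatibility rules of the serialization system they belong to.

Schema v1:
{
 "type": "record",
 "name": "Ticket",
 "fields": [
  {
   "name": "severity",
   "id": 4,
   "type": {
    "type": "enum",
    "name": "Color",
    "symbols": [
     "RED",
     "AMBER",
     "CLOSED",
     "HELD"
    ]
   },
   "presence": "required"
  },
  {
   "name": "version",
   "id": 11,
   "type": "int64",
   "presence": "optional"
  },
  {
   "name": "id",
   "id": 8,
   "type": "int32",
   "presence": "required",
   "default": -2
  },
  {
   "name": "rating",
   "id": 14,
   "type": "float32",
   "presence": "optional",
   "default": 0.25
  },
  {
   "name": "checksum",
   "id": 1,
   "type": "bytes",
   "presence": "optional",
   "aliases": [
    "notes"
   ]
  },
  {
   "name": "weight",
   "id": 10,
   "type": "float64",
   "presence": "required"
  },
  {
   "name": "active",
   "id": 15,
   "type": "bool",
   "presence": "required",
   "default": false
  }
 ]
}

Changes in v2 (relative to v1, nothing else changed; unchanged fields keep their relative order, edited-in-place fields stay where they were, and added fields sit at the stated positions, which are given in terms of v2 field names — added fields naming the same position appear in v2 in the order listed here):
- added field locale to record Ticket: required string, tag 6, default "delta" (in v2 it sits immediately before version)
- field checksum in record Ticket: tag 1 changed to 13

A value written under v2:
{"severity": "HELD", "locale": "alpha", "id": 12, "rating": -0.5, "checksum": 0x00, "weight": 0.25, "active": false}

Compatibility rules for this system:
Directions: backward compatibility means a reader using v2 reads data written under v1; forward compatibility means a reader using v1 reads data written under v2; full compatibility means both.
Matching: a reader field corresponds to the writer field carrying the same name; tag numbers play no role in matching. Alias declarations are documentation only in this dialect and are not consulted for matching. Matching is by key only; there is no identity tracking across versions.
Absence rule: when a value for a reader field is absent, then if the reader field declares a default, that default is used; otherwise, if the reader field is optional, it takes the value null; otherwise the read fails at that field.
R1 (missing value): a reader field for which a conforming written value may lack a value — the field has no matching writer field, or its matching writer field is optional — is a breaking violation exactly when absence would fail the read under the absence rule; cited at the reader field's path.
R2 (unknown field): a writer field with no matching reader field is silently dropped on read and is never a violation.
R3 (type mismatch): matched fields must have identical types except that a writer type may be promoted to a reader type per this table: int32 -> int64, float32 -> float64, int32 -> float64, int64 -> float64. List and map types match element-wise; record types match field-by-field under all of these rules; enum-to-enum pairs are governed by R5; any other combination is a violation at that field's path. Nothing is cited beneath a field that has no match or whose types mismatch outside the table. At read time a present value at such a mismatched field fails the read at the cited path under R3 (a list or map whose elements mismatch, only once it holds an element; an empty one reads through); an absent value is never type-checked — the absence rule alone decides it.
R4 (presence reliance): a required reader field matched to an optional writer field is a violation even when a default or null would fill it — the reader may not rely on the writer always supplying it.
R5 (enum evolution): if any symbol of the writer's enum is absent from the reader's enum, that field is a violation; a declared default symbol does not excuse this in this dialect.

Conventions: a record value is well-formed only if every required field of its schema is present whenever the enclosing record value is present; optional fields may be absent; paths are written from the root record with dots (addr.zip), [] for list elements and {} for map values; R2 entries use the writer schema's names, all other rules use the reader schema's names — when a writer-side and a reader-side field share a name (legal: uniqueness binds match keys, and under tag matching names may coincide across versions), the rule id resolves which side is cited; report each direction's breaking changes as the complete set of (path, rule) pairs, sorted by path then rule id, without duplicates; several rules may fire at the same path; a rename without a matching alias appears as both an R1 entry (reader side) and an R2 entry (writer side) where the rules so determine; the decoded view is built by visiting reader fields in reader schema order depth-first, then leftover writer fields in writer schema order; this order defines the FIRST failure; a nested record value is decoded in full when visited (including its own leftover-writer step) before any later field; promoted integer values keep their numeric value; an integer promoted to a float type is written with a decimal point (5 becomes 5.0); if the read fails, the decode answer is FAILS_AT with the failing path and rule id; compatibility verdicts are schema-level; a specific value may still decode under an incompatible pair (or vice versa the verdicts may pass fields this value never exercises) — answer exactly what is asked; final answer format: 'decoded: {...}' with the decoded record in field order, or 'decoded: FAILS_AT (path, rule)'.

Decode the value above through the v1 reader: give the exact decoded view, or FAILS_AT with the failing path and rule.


each type pair in Ticket: writer, then reader
decode walk for Ticket under reader schema v1:
  severity := "HELD"
  version := null (not supplied -> null)
  id := 12
  rating := -0.5
  checksum := 0x00
  weight := 0.25
  active := false
  writer locale: unmatched, discarded
  => decoded: {"severity": "HELD", "version": null, "id": 12, "rating": -0.5, "checksum": 0x00, "weight": 0.25, "active": false}
checking off the Ticket differences that do not matter here:
  added field locale to record Ticket: required string, tag 6, default "delta" (in v2 it sits immediately before version) -> fires no rule on Ticket under this dialect and leaves the result unchanged
  field checksum in record Ticket: tag 1 changed to 13 -> fires no rule on Ticket under this dialect and leaves the result unchanged

decoded: {"severity": "HELD", "version": null, "id": 12, "rating": -0.5, "checksum": 0x00, "weight": 0.25, "active": false}


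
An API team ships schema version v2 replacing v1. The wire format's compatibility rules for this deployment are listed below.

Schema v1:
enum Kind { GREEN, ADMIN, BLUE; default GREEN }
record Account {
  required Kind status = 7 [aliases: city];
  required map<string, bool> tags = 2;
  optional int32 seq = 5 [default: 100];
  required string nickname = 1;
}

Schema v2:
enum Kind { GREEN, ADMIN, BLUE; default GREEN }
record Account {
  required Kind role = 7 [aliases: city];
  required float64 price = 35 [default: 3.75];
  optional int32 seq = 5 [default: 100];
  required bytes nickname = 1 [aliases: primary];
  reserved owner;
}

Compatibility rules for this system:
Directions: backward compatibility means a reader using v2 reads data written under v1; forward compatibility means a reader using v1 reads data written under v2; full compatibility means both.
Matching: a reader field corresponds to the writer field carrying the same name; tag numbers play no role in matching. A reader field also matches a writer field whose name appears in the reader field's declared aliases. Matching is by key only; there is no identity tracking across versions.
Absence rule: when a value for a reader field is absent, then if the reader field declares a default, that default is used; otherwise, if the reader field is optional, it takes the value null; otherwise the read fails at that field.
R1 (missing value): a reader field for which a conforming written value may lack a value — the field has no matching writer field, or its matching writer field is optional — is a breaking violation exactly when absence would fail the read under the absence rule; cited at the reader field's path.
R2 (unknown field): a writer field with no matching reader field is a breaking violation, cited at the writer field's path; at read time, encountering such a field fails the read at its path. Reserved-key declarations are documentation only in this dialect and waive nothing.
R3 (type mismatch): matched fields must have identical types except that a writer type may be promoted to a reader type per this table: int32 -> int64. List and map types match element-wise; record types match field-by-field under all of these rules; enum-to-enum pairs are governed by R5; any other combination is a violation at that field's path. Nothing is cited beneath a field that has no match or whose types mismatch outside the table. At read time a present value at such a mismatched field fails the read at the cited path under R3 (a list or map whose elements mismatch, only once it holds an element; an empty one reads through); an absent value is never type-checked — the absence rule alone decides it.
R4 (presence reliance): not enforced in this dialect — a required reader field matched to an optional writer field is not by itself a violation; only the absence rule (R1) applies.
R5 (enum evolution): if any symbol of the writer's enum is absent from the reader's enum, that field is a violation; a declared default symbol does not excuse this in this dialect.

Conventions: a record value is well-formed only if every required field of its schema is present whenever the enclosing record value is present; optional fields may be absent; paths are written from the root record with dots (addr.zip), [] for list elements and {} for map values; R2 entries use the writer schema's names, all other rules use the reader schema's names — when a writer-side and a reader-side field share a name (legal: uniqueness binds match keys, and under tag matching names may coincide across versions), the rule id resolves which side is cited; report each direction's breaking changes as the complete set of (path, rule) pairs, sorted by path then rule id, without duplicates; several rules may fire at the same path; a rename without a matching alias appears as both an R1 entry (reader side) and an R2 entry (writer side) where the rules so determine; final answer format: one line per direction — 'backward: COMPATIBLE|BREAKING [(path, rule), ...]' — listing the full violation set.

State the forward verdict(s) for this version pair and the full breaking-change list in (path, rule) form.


forward: BREAKING [(nickname, R3), (price, R2), (role, R2), (status, R1), (tags, R1)]

arrows below run writer -> reader for Account
forward analysis of Account with v1 as reader and v2 as writer:
  status: no writer-side match
  tags: no writer-side match
  seq: paired with writer seq (int32 -> int32; writer optional)
  nickname: paired with writer nickname (bytes -> string; writer required)
  writer role: unknown to reader
  writer price: unknown to reader
  rule R3 violated at nickname
  rule R2 violated at price
  rule R2 violated at role
  rule R1 violated at status
  rule R1 violated at tags
  forward on Account therefore BREAKING (5)


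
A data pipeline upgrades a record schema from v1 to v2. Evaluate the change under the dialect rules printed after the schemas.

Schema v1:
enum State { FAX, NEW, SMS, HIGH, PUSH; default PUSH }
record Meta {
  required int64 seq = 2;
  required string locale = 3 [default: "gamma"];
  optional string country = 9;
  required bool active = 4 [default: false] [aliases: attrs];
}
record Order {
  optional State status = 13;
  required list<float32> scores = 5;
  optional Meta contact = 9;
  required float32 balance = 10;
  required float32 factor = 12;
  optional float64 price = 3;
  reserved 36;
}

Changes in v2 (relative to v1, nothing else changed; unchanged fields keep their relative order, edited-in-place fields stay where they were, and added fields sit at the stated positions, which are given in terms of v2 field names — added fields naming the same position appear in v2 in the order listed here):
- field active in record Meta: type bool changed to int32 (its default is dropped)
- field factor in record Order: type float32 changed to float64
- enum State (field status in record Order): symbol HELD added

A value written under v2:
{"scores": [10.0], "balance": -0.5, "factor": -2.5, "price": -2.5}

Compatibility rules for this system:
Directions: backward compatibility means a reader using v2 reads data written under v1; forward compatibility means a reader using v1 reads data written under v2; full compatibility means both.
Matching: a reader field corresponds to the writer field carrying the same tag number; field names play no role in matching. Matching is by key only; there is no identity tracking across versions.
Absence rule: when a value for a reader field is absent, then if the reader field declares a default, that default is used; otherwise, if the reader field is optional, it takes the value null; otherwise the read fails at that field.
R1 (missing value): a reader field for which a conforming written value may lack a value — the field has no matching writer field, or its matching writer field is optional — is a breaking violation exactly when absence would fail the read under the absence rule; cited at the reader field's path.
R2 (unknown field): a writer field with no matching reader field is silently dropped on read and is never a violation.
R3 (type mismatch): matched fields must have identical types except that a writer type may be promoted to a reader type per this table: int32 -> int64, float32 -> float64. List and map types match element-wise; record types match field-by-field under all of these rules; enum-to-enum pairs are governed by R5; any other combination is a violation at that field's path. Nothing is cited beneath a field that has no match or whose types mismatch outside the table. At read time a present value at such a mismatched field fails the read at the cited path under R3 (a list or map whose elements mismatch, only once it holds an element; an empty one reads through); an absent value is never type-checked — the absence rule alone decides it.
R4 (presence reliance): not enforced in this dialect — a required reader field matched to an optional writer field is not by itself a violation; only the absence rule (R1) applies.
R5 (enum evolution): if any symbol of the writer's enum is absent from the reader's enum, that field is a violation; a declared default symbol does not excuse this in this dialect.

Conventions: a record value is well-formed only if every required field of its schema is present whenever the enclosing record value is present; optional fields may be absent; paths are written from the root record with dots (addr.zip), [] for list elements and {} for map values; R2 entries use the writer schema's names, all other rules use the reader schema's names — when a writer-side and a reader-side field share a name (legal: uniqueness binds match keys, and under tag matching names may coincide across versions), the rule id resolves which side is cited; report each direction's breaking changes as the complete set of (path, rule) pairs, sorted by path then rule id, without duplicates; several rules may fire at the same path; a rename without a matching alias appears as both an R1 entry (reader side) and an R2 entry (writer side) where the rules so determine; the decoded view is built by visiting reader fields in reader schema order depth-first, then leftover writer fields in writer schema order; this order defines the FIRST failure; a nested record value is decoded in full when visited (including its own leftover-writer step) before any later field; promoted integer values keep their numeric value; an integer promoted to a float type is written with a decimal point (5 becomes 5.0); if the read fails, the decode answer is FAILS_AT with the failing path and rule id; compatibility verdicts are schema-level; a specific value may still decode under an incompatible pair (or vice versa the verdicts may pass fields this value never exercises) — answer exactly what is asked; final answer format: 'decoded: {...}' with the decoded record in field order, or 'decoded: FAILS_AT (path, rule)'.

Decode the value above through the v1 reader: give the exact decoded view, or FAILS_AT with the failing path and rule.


the writer's type comes first in each Order pair
decode (reader v1):
  status := null (not supplied -> null)
  scores := [10.0]
  contact := null (not supplied -> null)
  balance := -0.5
  read fails at factor under R3
  => FAILS_AT (factor, R3)
diffs on Order not affecting the asked answer:
  field active in record Meta: type bool changed to int32 (its default is dropped) -> affects the rule determinations only; this particular Order value decodes identically
  enum State (field status in record Order): symbol HELD added -> affects the rule determinations only; this particular Order value decodes identically

decoded: FAILS_AT (factor, R3)


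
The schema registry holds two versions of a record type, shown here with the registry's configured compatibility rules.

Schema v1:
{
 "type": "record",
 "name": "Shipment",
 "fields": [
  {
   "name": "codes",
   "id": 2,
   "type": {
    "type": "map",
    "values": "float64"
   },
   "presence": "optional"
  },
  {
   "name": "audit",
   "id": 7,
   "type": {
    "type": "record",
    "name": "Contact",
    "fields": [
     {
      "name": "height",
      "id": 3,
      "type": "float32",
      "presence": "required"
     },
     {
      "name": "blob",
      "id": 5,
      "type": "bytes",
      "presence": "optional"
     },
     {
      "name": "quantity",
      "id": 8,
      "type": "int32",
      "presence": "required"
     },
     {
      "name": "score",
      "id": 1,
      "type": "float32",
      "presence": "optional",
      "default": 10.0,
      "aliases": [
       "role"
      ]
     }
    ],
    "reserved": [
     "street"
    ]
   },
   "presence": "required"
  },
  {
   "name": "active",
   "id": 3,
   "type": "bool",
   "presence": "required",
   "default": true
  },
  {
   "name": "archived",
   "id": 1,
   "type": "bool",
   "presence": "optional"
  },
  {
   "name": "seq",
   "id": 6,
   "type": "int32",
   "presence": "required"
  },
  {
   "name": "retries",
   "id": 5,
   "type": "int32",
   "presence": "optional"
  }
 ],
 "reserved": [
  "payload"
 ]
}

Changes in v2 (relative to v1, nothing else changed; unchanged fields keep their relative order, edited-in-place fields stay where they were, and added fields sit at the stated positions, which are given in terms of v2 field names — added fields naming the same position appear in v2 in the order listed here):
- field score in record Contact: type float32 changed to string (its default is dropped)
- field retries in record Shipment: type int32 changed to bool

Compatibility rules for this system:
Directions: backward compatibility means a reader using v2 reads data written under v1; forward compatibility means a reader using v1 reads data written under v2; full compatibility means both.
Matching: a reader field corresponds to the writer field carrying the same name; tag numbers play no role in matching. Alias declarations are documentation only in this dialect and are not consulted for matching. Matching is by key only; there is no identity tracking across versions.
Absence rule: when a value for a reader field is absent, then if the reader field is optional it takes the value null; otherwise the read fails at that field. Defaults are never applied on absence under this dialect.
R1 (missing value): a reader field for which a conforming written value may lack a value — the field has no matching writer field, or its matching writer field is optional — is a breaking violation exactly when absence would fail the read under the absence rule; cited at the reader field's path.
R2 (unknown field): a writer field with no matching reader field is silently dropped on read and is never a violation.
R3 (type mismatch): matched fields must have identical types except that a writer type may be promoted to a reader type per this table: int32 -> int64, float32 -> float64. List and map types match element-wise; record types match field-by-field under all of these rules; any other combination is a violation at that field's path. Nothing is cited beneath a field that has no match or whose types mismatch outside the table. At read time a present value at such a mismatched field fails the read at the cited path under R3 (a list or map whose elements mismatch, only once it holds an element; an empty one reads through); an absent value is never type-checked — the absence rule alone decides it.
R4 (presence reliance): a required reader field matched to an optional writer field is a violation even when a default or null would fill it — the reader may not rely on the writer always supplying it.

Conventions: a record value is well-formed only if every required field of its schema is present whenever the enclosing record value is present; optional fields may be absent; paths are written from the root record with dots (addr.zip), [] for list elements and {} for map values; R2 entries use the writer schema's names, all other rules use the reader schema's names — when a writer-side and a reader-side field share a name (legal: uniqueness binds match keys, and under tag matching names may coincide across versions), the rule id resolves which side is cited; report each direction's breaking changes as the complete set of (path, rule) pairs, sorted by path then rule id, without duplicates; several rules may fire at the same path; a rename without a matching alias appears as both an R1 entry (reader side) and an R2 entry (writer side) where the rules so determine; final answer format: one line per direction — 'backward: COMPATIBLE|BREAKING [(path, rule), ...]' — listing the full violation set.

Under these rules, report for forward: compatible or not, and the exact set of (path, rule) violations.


each type pair in Shipment: writer, then reader
checking forward for Shipment: reader v1 against writer v2:
  writer optional, map<string, float64> -> map<string, float64>: reader codes maps from writer codes
  writer required, Contact -> Contact: reader audit maps from writer audit
  writer required, bool -> bool: reader active maps from writer active
  writer optional, bool -> bool: reader archived maps from writer archived
  writer required, int32 -> int32: reader seq maps from writer seq
  writer optional, bool -> int32: reader retries maps from writer retries
  writer required, float32 -> float32: reader audit.height maps from writer audit.height
  writer optional, bytes -> bytes: reader audit.blob maps from writer audit.blob
  writer required, int32 -> int32: reader audit.quantity maps from writer audit.quantity
  writer optional, string -> float32: reader audit.score maps from writer audit.score
  R3 fires at audit.score
  R3 fires at retries
  => forward verdict for Shipment: BREAKING, 2 violation(s)

forward: BREAKING [(audit.score, R3), (retries, R3)]
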